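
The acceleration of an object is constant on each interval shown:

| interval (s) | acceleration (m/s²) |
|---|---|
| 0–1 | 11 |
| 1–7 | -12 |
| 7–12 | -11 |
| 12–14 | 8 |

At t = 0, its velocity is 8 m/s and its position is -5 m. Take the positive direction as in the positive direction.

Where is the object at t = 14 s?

On each constant-a segment, Δv = aΔt and Δx = v₀Δt + ½aΔt²; chain segment to segment.
0–1 s: v starts 8 m/s; Δx = 8·1 + ½·11·1² = 13.5 m; v ends 19 m/s.
1–7 s: v starts 19 m/s; Δx = 19·6 + ½·-12·6² = -102 m; v ends -53 m/s.
7–12 s: v starts -53 m/s; Δx = -53·5 + ½·-11·5² = -402.5 m; v ends -108 m/s.
12–14 s: v starts -108 m/s; Δx = -108·2 + ½·8·2² = -200 m; v ends -92 m/s.
x(14) = -5 + Σ Δx = -696 m.

-696 m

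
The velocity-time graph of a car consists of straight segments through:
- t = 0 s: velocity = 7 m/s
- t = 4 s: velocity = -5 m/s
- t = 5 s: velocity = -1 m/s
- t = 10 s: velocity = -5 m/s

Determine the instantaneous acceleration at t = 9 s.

-0.8 m/s²

Acceleration is the slope of the v-t graph on 5–10 s: (-5 − -1)/(10 − 5) = -0.8 m/s².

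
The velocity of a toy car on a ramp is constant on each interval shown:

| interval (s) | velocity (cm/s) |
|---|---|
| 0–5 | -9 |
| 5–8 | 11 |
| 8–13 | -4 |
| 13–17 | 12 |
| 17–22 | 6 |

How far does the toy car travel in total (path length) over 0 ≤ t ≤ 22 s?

Distance (not displacement) is the total path length: add the absolute areas under v-t.
0–5 s: |-9| × 5 = 45 cm
5–8 s: |11| × 3 = 33 cm
8–13 s: |-4| × 5 = 20 cm
13–17 s: |12| × 4 = 48 cm
17–22 s: |6| × 5 = 30 cm
Total distance = 176 cm

176 cm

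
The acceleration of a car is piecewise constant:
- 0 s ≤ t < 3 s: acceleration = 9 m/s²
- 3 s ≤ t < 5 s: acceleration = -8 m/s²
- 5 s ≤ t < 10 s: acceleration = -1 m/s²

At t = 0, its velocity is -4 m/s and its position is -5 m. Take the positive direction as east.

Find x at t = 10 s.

76 m

On each constant-a segment, Δv = aΔt and Δx = v₀Δt + ½aΔt²; chain segment to segment.
0–3 s: v starts -4 m/s; Δx = -4·3 + ½·9·3² = 28.5 m; v ends 23 m/s.
3–5 s: v starts 23 m/s; Δx = 23·2 + ½·-8·2² = 30 m; v ends 7 m/s.
5–10 s: v starts 7 m/s; Δx = 7·5 + ½·-1·5² = 22.5 m; v ends 2 m/s.
x(10) = -5 + Σ Δx = 76 m.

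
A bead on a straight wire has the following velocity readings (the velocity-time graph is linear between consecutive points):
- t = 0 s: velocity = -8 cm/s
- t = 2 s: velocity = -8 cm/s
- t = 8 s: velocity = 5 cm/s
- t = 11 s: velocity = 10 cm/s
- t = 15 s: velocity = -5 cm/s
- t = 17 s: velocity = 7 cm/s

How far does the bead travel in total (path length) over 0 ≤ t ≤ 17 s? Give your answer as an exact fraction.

Total distance travelled is ∫|v| dt — sum the magnitudes of each area piece.
0–2 s: |-8| × 2 = 16 cm
2–8 s: v = 0 at t = 74/13 s; triangle areas 192/13 + 75/13 = 267/13 cm
8–11 s: |½(5 + 10)(3)| = 22.5 cm
11–15 s: v = 0 at t = 41/3 s; triangle areas 40/3 + 10/3 = 50/3 cm
15–17 s: v = 0 at t = 95/6 s; triangle areas 25/12 + 49/12 = 37/6 cm
Total distance = 3193/39 cm

3193/39 cm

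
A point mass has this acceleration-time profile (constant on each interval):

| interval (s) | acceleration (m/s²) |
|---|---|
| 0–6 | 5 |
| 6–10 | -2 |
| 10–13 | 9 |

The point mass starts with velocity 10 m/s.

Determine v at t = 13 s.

Δv equals the area under the a-t graph; then v = v₀ + Δv.
0–6 s: 5 × 6 = 30 m/s
6–10 s: -2 × 4 = -8 m/s
10–13 s: 9 × 3 = 27 m/s
Δv = 49 m/s, so v(13) = 10 + (49) = 59 m/s.

59 m/s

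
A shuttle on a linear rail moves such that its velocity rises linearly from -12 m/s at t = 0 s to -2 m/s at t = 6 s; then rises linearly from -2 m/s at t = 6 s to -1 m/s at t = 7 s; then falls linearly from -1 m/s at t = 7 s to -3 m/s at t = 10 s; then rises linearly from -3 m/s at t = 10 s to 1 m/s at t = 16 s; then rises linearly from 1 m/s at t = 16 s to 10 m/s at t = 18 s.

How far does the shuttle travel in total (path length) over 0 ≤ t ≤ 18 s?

Distance (not displacement) is the total path length: add the absolute areas under v-t.
0–6 s: |½(-12 + -2)(6)| = 42 m
6–7 s: |½(-2 + -1)(1)| = 1.5 m
7–10 s: |½(-1 + -3)(3)| = 6 m
10–16 s: v = 0 at t = 14.5 s; triangle areas 6.75 + 0.75 = 7.5 m
16–18 s: |½(1 + 10)(2)| = 11 m
Total distance = 68 m

68 m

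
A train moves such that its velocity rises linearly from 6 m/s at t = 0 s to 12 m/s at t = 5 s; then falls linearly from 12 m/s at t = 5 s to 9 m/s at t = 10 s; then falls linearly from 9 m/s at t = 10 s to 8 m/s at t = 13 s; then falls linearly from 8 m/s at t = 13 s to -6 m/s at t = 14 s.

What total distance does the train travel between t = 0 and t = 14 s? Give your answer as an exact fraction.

Distance (not displacement) is the total path length: add the absolute areas under v-t.
0–5 s: |½(6 + 12)(5)| = 45 m
5–10 s: |½(12 + 9)(5)| = 52.5 m
10–13 s: |½(9 + 8)(3)| = 25.5 m
13–14 s: v = 0 at t = 95/7 s; triangle areas 16/7 + 9/7 = 25/7 m
Total distance = 886/7 m

886/7 m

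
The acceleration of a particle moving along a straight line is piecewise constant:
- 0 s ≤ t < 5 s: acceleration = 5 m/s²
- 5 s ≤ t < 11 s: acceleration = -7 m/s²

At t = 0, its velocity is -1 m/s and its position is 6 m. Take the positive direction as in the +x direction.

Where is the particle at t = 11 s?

81.5 m

On each constant-a segment, Δv = aΔt and Δx = v₀Δt + ½aΔt²; chain segment to segment.
0–5 s: v starts -1 m/s; Δx = -1·5 + ½·5·5² = 57.5 m; v ends 24 m/s.
5–11 s: v starts 24 m/s; Δx = 24·6 + ½·-7·6² = 18 m; v ends -18 m/s.
x(11) = 6 + Σ Δx = 81.5 m.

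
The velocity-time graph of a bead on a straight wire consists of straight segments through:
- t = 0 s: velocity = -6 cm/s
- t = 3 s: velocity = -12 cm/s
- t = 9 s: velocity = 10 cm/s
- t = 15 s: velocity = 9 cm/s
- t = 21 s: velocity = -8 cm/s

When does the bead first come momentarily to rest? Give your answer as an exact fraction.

v changes sign on 3–9 s (from -12 to 10); the graph is linear there, so v = 0 at t = 3 + (12)·(9 − 3)/(10 − -12) = 69/11 s.

t = 69/11 s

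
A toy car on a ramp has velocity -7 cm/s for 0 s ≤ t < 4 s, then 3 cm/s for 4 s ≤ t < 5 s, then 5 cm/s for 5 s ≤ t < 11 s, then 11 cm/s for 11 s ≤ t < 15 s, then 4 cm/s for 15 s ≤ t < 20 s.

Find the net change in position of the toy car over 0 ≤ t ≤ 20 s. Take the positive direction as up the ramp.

Net displacement equals the area under the velocity-time graph (areas below the axis count negative).
0–4 s: -7 × 4 = -28 cm
4–5 s: 3 × 1 = 3 cm
5–11 s: 5 × 6 = 30 cm
11–15 s: 11 × 4 = 44 cm
15–20 s: 4 × 5 = 20 cm
Net displacement = 69 cm

69 cm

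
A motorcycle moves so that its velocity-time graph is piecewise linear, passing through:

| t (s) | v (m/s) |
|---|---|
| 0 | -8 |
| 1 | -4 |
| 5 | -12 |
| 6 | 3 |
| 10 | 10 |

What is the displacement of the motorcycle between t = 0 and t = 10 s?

Displacement is the signed area under the v-t curve.
0–1 s: ½(-8 + -4)(1) = -6 m
1–5 s: ½(-4 + -12)(4) = -32 m
5–6 s: ½(-12 + 3)(1) = -4.5 m
6–10 s: ½(3 + 10)(4) = 26 m
Net displacement = -16.5 m

-16.5 m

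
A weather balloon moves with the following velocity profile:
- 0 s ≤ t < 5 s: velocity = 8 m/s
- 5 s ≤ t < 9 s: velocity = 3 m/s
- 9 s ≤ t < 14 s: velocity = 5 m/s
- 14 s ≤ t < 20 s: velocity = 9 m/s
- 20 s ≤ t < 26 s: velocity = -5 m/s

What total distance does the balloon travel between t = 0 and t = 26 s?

Total distance travelled is ∫|v| dt — sum the magnitudes of each area piece.
0–5 s: |8| × 5 = 40 m
5–9 s: |3| × 4 = 12 m
9–14 s: |5| × 5 = 25 m
14–20 s: |9| × 6 = 54 m
20–26 s: |-5| × 6 = 30 m
Total distance = 161 m

161 m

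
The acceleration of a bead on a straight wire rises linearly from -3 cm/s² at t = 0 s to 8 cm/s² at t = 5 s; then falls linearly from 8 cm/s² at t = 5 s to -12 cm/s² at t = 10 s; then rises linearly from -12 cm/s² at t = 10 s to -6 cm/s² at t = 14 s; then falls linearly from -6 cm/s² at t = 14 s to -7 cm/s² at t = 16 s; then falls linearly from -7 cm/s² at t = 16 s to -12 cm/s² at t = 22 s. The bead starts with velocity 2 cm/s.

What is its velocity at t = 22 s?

Δv equals the area under the a-t graph; then v = v₀ + Δv.
0–5 s: ½(-3 + 8)(5) = 12.5 cm/s
5–10 s: ½(8 + -12)(5) = -10 cm/s
10–14 s: ½(-12 + -6)(4) = -36 cm/s
14–16 s: ½(-6 + -7)(2) = -13 cm/s
16–22 s: ½(-7 + -12)(6) = -57 cm/s
Δv = -103.5 cm/s, so v(22) = 2 + (-103.5) = -101.5 cm/s.

-101.5 cm/s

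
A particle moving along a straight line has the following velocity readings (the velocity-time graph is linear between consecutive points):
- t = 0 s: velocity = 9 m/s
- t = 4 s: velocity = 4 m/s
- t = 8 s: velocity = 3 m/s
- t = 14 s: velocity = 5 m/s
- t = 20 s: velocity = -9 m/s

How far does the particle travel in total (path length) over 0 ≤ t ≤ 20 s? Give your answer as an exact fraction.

607/7 m

Total distance travelled is ∫|v| dt — sum the magnitudes of each area piece.
0–4 s: |½(9 + 4)(4)| = 26 m
4–8 s: |½(4 + 3)(4)| = 14 m
8–14 s: |½(3 + 5)(6)| = 24 m
14–20 s: v = 0 at t = 113/7 s; triangle areas 75/14 + 243/14 = 159/7 m
Total distance = 607/7 m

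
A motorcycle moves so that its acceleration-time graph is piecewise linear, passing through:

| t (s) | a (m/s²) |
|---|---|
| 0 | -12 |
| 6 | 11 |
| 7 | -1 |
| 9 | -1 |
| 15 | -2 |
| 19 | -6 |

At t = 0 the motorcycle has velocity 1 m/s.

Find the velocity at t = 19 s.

Δv equals the area under the a-t graph; then v = v₀ + Δv.
0–6 s: ½(-12 + 11)(6) = -3 m/s
6–7 s: ½(11 + -1)(1) = 5 m/s
7–9 s: -1 × 2 = -2 m/s
9–15 s: ½(-1 + -2)(6) = -9 m/s
15–19 s: ½(-2 + -6)(4) = -16 m/s
Δv = -25 m/s, so v(19) = 1 + (-25) = -24 m/s.

-24 m/s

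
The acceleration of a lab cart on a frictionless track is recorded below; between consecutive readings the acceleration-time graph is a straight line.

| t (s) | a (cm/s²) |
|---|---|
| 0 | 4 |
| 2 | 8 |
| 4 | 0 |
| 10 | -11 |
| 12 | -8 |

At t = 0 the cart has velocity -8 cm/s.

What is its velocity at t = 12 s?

-40 cm/s

Δv equals the area under the a-t graph; then v = v₀ + Δv.
0–2 s: ½(4 + 8)(2) = 12 cm/s
2–4 s: ½(8 + 0)(2) = 8 cm/s
4–10 s: ½(0 + -11)(6) = -33 cm/s
10–12 s: ½(-11 + -8)(2) = -19 cm/s
Δv = -32 cm/s, so v(12) = -8 + (-32) = -40 cm/s.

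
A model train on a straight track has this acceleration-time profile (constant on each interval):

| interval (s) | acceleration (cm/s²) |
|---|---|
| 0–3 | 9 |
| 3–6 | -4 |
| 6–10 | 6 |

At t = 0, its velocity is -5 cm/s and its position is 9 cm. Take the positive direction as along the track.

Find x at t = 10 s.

On each constant-a segment, Δv = aΔt and Δx = v₀Δt + ½aΔt²; chain segment to segment.
0–3 s: v starts -5 cm/s; Δx = -5·3 + ½·9·3² = 25.5 cm; v ends 22 cm/s.
3–6 s: v starts 22 cm/s; Δx = 22·3 + ½·-4·3² = 48 cm; v ends 10 cm/s.
6–10 s: v starts 10 cm/s; Δx = 10·4 + ½·6·4² = 88 cm; v ends 34 cm/s.
x(10) = 9 + Σ Δx = 170.5 cm.

170.5 cm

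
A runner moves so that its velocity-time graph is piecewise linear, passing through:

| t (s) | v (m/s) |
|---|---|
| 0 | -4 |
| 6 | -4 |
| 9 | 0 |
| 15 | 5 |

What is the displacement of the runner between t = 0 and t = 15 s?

Net displacement equals the area under the velocity-time graph (areas below the axis count negative).
0–6 s: -4 × 6 = -24 m
6–9 s: ½(-4 + 0)(3) = -6 m
9–15 s: ½(0 + 5)(6) = 15 m
Net displacement = -15 m

-15 m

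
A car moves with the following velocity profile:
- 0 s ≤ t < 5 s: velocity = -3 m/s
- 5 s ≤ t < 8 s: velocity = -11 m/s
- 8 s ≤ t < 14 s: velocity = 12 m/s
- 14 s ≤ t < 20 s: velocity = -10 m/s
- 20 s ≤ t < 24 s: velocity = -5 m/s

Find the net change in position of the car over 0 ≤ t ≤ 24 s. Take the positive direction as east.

-56 m

Net displacement equals the area under the velocity-time graph (areas below the axis count negative).
0–5 s: -3 × 5 = -15 m
5–8 s: -11 × 3 = -33 m
8–14 s: 12 × 6 = 72 m
14–20 s: -10 × 6 = -60 m
20–24 s: -5 × 4 = -20 m
Net displacement = -56 m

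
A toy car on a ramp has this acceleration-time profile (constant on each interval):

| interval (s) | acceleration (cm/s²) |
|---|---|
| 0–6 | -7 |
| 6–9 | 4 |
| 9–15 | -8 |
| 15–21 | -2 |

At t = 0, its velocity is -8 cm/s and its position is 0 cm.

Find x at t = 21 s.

On each constant-a segment, Δv = aΔt and Δx = v₀Δt + ½aΔt²; chain segment to segment.
0–6 s: v starts -8 cm/s; Δx = -8·6 + ½·-7·6² = -174 cm; v ends -50 cm/s.
6–9 s: v starts -50 cm/s; Δx = -50·3 + ½·4·3² = -132 cm; v ends -38 cm/s.
9–15 s: v starts -38 cm/s; Δx = -38·6 + ½·-8·6² = -372 cm; v ends -86 cm/s.
15–21 s: v starts -86 cm/s; Δx = -86·6 + ½·-2·6² = -552 cm; v ends -98 cm/s.
x(21) = 0 + Σ Δx = -1230 cm.

-1230 cm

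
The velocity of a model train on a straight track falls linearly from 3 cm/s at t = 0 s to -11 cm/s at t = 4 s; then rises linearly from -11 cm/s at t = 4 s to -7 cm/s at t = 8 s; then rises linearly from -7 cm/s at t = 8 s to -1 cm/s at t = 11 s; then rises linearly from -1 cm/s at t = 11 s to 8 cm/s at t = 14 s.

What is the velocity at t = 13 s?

5 cm/s

On 11–14 s the graph is linear from -1 to 8 cm/s: v(13) = -1 + (8 − -1)·(13 − 11)/(14 − 11) = 5 cm/s.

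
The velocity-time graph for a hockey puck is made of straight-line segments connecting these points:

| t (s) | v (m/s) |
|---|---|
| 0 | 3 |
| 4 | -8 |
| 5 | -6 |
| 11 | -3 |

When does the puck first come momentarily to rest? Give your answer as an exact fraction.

v changes sign on 0–4 s (from 3 to -8); the graph is linear there, so v = 0 at t = 0 + (-3)·(4 − 0)/(-8 − 3) = 12/11 s.

t = 12/11 s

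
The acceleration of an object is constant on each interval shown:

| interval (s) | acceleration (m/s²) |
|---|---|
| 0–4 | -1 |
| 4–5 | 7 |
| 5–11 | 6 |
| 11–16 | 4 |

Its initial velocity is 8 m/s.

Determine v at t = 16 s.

67 m/s

Δv equals the area under the a-t graph; then v = v₀ + Δv.
0–4 s: -1 × 4 = -4 m/s
4–5 s: 7 × 1 = 7 m/s
5–11 s: 6 × 6 = 36 m/s
11–16 s: 4 × 5 = 20 m/s
Δv = 59 m/s, so v(16) = 8 + (59) = 67 m/s.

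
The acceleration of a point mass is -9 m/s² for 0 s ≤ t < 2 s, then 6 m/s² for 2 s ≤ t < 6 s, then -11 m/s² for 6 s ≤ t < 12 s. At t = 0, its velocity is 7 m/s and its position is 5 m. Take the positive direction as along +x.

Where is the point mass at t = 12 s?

-115 m

On each constant-a segment, Δv = aΔt and Δx = v₀Δt + ½aΔt²; chain segment to segment.
0–2 s: v starts 7 m/s; Δx = 7·2 + ½·-9·2² = -4 m; v ends -11 m/s.
2–6 s: v starts -11 m/s; Δx = -11·4 + ½·6·4² = 4 m; v ends 13 m/s.
6–12 s: v starts 13 m/s; Δx = 13·6 + ½·-11·6² = -120 m; v ends -53 m/s.
x(12) = 5 + Σ Δx = -115 m.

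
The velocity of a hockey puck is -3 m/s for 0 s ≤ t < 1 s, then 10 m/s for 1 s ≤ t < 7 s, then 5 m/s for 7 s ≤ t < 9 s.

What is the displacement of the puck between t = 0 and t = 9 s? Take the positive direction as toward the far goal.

Net displacement equals the area under the velocity-time graph (areas below the axis count negative).
0–1 s: -3 × 1 = -3 m
1–7 s: 10 × 6 = 60 m
7–9 s: 5 × 2 = 10 m
Net displacement = 67 m

67 m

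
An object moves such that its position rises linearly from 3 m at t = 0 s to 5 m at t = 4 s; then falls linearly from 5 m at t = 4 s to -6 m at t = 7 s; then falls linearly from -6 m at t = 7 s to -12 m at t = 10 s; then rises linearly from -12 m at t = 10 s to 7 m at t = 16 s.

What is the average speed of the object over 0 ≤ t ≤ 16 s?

2.375 m/s

Average speed = (total path length)/(elapsed time); on a piecewise-linear x-t graph the path length is Σ|Δx|.
0–4 s: |Δx| = |5 − 3| = 2 m
4–7 s: |Δx| = |-6 − 5| = 11 m
7–10 s: |Δx| = |-12 − -6| = 6 m
10–16 s: |Δx| = |7 − -12| = 19 m
Total path = 38 m; average speed = 38/16 = 2.375 m/s.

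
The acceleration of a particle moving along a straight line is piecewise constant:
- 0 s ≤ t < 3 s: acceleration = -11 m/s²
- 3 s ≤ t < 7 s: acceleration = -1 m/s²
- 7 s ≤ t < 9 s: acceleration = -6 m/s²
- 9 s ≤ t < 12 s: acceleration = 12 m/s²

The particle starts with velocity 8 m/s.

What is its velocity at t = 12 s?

-5 m/s

Δv equals the area under the a-t graph; then v = v₀ + Δv.
0–3 s: -11 × 3 = -33 m/s
3–7 s: -1 × 4 = -4 m/s
7–9 s: -6 × 2 = -12 m/s
9–12 s: 12 × 3 = 36 m/s
Δv = -13 m/s, so v(12) = 8 + (-13) = -5 m/s.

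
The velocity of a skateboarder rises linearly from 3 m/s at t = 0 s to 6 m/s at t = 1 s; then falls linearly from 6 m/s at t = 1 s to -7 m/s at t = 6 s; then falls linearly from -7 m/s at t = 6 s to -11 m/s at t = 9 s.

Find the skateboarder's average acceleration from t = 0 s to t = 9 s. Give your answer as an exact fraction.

-14/9 m/s²

Average acceleration = Δv/Δt = (-11 − 3)/(9 − 0) = -14/9 m/s².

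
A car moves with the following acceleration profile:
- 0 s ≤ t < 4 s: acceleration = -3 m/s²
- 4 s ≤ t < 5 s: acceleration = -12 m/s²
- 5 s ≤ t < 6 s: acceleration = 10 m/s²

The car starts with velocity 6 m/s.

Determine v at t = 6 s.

Δv equals the area under the a-t graph; then v = v₀ + Δv.
0–4 s: -3 × 4 = -12 m/s
4–5 s: -12 × 1 = -12 m/s
5–6 s: 10 × 1 = 10 m/s
Δv = -14 m/s, so v(6) = 6 + (-14) = -8 m/s.

-8 m/s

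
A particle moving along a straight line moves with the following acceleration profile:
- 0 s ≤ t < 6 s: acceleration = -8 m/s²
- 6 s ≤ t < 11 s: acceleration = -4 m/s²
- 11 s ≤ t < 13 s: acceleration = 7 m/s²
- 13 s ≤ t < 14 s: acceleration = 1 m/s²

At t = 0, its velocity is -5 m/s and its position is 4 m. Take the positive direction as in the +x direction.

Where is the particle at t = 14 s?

On each constant-a segment, Δv = aΔt and Δx = v₀Δt + ½aΔt²; chain segment to segment.
0–6 s: v starts -5 m/s; Δx = -5·6 + ½·-8·6² = -174 m; v ends -53 m/s.
6–11 s: v starts -53 m/s; Δx = -53·5 + ½·-4·5² = -315 m; v ends -73 m/s.
11–13 s: v starts -73 m/s; Δx = -73·2 + ½·7·2² = -132 m; v ends -59 m/s.
13–14 s: v starts -59 m/s; Δx = -59·1 + ½·1·1² = -58.5 m; v ends -58 m/s.
x(14) = 4 + Σ Δx = -675.5 m.

-675.5 m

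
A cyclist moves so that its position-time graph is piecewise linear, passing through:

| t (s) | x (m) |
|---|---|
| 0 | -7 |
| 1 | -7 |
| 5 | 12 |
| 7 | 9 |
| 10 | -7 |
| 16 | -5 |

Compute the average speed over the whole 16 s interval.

2.5 m/s

Average speed = (total path length)/(elapsed time); on a piecewise-linear x-t graph the path length is Σ|Δx|.
0–1 s: |Δx| = |-7 − -7| = 0 m
1–5 s: |Δx| = |12 − -7| = 19 m
5–7 s: |Δx| = |9 − 12| = 3 m
7–10 s: |Δx| = |-7 − 9| = 16 m
10–16 s: |Δx| = |-5 − -7| = 2 m
Total path = 40 m; average speed = 40/16 = 2.5 m/s.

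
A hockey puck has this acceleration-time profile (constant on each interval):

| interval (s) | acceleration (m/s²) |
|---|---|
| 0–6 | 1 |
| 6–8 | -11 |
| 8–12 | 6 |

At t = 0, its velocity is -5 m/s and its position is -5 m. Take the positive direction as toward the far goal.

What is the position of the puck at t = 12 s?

On each constant-a segment, Δv = aΔt and Δx = v₀Δt + ½aΔt²; chain segment to segment.
0–6 s: v starts -5 m/s; Δx = -5·6 + ½·1·6² = -12 m; v ends 1 m/s.
6–8 s: v starts 1 m/s; Δx = 1·2 + ½·-11·2² = -20 m; v ends -21 m/s.
8–12 s: v starts -21 m/s; Δx = -21·4 + ½·6·4² = -36 m; v ends 3 m/s.
x(12) = -5 + Σ Δx = -73 m.

-73 m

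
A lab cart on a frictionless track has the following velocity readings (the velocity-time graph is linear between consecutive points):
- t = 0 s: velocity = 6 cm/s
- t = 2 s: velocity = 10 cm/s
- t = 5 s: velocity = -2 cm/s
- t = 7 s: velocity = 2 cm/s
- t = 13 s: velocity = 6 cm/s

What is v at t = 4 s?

2 cm/s

On 2–5 s the graph is linear from 10 to -2 cm/s: v(4) = 10 + (-2 − 10)·(4 − 2)/(5 − 2) = 2 cm/s.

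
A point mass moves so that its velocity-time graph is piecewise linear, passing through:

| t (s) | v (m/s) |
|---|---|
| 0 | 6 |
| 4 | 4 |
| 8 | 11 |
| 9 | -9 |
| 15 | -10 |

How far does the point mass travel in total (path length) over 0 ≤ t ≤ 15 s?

Distance (not displacement) is the total path length: add the absolute areas under v-t.
0–4 s: |½(6 + 4)(4)| = 20 m
4–8 s: |½(4 + 11)(4)| = 30 m
8–9 s: v = 0 at t = 8.55 s; triangle areas 3.025 + 2.025 = 5.05 m
9–15 s: |½(-9 + -10)(6)| = 57 m
Total distance = 112.05 m

112.05 m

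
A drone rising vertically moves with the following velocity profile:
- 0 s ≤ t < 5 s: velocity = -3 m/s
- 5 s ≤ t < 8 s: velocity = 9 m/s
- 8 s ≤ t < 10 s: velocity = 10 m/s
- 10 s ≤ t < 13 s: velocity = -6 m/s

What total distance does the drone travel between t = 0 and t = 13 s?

80 m

Distance (not displacement) is the total path length: add the absolute areas under v-t.
0–5 s: |-3| × 5 = 15 m
5–8 s: |9| × 3 = 27 m
8–10 s: |10| × 2 = 20 m
10–13 s: |-6| × 3 = 18 m
Total distance = 80 m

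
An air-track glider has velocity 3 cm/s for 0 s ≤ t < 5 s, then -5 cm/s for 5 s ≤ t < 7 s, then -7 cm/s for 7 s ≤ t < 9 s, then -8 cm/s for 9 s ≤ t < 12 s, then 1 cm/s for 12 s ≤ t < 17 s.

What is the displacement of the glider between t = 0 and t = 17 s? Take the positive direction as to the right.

Net displacement equals the area under the velocity-time graph (areas below the axis count negative).
0–5 s: 3 × 5 = 15 cm
5–7 s: -5 × 2 = -10 cm
7–9 s: -7 × 2 = -14 cm
9–12 s: -8 × 3 = -24 cm
12–17 s: 1 × 5 = 5 cm
Net displacement = -28 cm

-28 cm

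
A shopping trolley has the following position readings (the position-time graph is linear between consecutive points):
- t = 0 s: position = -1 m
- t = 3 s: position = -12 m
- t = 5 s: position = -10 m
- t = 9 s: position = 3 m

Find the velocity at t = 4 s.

1 m/s

Velocity is the slope of the x-t graph on 3–5 s: (-10 − -12)/(5 − 3) = 1 m/s.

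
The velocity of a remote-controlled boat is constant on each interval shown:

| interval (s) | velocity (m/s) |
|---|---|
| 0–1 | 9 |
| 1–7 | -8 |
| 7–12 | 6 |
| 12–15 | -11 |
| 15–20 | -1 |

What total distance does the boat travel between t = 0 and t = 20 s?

125 m

Distance (not displacement) is the total path length: add the absolute areas under v-t.
0–1 s: |9| × 1 = 9 m
1–7 s: |-8| × 6 = 48 m
7–12 s: |6| × 5 = 30 m
12–15 s: |-11| × 3 = 33 m
15–20 s: |-1| × 5 = 5 m
Total distance = 125 m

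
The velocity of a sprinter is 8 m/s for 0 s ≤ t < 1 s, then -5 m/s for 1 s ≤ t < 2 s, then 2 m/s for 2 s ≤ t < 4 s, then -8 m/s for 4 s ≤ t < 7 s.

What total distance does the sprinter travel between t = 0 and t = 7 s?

41 m

Total distance travelled is ∫|v| dt — sum the magnitudes of each area piece.
0–1 s: |8| × 1 = 8 m
1–2 s: |-5| × 1 = 5 m
2–4 s: |2| × 2 = 4 m
4–7 s: |-8| × 3 = 24 m
Total distance = 41 m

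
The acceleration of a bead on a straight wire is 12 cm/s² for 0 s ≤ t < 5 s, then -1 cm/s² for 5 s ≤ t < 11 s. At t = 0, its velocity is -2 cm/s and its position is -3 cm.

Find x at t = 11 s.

On each constant-a segment, Δv = aΔt and Δx = v₀Δt + ½aΔt²; chain segment to segment.
0–5 s: v starts -2 cm/s; Δx = -2·5 + ½·12·5² = 140 cm; v ends 58 cm/s.
5–11 s: v starts 58 cm/s; Δx = 58·6 + ½·-1·6² = 330 cm; v ends 52 cm/s.
x(11) = -3 + Σ Δx = 467 cm.

467 cm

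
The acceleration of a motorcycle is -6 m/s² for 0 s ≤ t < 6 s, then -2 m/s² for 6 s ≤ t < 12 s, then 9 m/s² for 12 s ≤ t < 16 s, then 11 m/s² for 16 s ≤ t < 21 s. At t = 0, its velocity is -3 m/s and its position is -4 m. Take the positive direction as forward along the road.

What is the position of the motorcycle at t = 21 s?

-469.5 m

On each constant-a segment, Δv = aΔt and Δx = v₀Δt + ½aΔt²; chain segment to segment.
0–6 s: v starts -3 m/s; Δx = -3·6 + ½·-6·6² = -126 m; v ends -39 m/s.
6–12 s: v starts -39 m/s; Δx = -39·6 + ½·-2·6² = -270 m; v ends -51 m/s.
12–16 s: v starts -51 m/s; Δx = -51·4 + ½·9·4² = -132 m; v ends -15 m/s.
16–21 s: v starts -15 m/s; Δx = -15·5 + ½·11·5² = 62.5 m; v ends 40 m/s.
x(21) = -4 + Σ Δx = -469.5 m.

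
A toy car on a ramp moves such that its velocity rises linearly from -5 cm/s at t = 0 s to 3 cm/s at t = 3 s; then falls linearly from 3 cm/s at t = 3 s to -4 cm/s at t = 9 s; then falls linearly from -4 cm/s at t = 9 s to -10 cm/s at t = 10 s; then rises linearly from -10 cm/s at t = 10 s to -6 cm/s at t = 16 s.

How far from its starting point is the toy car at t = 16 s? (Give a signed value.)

Net displacement equals the area under the velocity-time graph (areas below the axis count negative).
0–3 s: ½(-5 + 3)(3) = -3 cm
3–9 s: ½(3 + -4)(6) = -3 cm
9–10 s: ½(-4 + -10)(1) = -7 cm
10–16 s: ½(-10 + -6)(6) = -48 cm
Net displacement = -61 cm

-61 cm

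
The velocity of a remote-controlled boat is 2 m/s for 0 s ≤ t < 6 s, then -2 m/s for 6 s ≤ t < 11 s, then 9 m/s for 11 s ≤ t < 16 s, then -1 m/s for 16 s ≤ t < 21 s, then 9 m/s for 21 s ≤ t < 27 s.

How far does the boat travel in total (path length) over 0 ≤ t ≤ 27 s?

Distance (not displacement) is the total path length: add the absolute areas under v-t.
0–6 s: |2| × 6 = 12 m
6–11 s: |-2| × 5 = 10 m
11–16 s: |9| × 5 = 45 m
16–21 s: |-1| × 5 = 5 m
21–27 s: |9| × 6 = 54 m
Total distance = 126 m

126 m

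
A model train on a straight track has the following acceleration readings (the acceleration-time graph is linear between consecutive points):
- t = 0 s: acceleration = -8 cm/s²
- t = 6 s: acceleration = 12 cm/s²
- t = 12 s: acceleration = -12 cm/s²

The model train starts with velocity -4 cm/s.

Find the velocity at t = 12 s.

8 cm/s

Δv equals the area under the a-t graph; then v = v₀ + Δv.
0–6 s: ½(-8 + 12)(6) = 12 cm/s
6–12 s: ½(12 + -12)(6) = 0 cm/s
Δv = 12 cm/s, so v(12) = -4 + (12) = 8 cm/s.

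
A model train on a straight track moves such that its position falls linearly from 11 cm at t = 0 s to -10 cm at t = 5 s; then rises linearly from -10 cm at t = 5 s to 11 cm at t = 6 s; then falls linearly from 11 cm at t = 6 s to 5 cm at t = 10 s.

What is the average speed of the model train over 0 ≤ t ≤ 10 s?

Average speed = (total path length)/(elapsed time); on a piecewise-linear x-t graph the path length is Σ|Δx|.
0–5 s: |Δx| = |-10 − 11| = 21 cm
5–6 s: |Δx| = |11 − -10| = 21 cm
6–10 s: |Δx| = |5 − 11| = 6 cm
Total path = 48 cm; average speed = 48/10 = 4.8 cm/s.

4.8 cm/s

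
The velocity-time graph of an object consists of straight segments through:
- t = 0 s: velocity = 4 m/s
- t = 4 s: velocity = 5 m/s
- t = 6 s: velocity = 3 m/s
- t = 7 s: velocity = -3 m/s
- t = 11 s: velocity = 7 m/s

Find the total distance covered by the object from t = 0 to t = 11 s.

Total distance travelled is ∫|v| dt — sum the magnitudes of each area piece.
0–4 s: |½(4 + 5)(4)| = 18 m
4–6 s: |½(5 + 3)(2)| = 8 m
6–7 s: v = 0 at t = 6.5 s; triangle areas 0.75 + 0.75 = 1.5 m
7–11 s: v = 0 at t = 8.2 s; triangle areas 1.8 + 9.8 = 11.6 m
Total distance = 39.1 m

39.1 m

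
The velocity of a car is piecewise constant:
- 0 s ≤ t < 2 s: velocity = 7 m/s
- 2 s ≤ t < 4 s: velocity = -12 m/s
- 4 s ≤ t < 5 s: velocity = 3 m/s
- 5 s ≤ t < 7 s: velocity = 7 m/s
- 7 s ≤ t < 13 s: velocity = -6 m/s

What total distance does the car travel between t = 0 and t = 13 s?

91 m

Distance (not displacement) is the total path length: add the absolute areas under v-t.
0–2 s: |7| × 2 = 14 m
2–4 s: |-12| × 2 = 24 m
4–5 s: |3| × 1 = 3 m
5–7 s: |7| × 2 = 14 m
7–13 s: |-6| × 6 = 36 m
Total distance = 91 m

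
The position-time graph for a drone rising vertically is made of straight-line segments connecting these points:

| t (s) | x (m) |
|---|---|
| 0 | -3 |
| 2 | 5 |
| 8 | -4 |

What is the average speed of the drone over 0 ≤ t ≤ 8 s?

2.125 m/s

Average speed = (total path length)/(elapsed time); on a piecewise-linear x-t graph the path length is Σ|Δx|.
0–2 s: |Δx| = |5 − -3| = 8 m
2–8 s: |Δx| = |-4 − 5| = 9 m
Total path = 17 m; average speed = 17/8 = 2.125 m/s.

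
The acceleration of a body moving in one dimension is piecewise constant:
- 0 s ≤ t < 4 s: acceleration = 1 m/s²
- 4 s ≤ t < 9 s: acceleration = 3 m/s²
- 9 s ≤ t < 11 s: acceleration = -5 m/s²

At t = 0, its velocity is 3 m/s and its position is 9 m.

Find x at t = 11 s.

On each constant-a segment, Δv = aΔt and Δx = v₀Δt + ½aΔt²; chain segment to segment.
0–4 s: v starts 3 m/s; Δx = 3·4 + ½·1·4² = 20 m; v ends 7 m/s.
4–9 s: v starts 7 m/s; Δx = 7·5 + ½·3·5² = 72.5 m; v ends 22 m/s.
9–11 s: v starts 22 m/s; Δx = 22·2 + ½·-5·2² = 34 m; v ends 12 m/s.
x(11) = 9 + Σ Δx = 135.5 m.

135.5 m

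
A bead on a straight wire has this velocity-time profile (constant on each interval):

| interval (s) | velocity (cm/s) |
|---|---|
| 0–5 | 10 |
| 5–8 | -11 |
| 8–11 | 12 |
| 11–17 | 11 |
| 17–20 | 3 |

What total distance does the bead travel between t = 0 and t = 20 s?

194 cm

Distance (not displacement) is the total path length: add the absolute areas under v-t.
0–5 s: |10| × 5 = 50 cm
5–8 s: |-11| × 3 = 33 cm
8–11 s: |12| × 3 = 36 cm
11–17 s: |11| × 6 = 66 cm
17–20 s: |3| × 3 = 9 cm
Total distance = 194 cm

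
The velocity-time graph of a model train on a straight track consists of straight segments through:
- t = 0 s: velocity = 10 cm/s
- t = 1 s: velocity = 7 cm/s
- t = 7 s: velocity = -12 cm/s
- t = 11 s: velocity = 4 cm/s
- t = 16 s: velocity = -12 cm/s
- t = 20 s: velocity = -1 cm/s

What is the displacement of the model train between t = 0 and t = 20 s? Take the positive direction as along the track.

Net displacement equals the area under the velocity-time graph (areas below the axis count negative).
0–1 s: ½(10 + 7)(1) = 8.5 cm
1–7 s: ½(7 + -12)(6) = -15 cm
7–11 s: ½(-12 + 4)(4) = -16 cm
11–16 s: ½(4 + -12)(5) = -20 cm
16–20 s: ½(-12 + -1)(4) = -26 cm
Net displacement = -68.5 cm

-68.5 cm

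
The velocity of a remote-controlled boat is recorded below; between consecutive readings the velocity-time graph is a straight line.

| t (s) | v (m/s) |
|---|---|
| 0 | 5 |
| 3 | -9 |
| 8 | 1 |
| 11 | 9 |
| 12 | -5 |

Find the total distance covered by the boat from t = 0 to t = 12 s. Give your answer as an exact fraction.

709/14 m

Distance (not displacement) is the total path length: add the absolute areas under v-t.
0–3 s: v = 0 at t = 15/14 s; triangle areas 75/28 + 243/28 = 159/14 m
3–8 s: v = 0 at t = 7.5 s; triangle areas 20.25 + 0.25 = 20.5 m
8–11 s: |½(1 + 9)(3)| = 15 m
11–12 s: v = 0 at t = 163/14 s; triangle areas 81/28 + 25/28 = 53/14 m
Total distance = 709/14 m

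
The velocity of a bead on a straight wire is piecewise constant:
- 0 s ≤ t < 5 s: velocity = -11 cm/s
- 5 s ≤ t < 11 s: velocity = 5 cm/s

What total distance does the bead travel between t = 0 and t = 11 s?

85 cm

Distance (not displacement) is the total path length: add the absolute areas under v-t.
0–5 s: |-11| × 5 = 55 cm
5–11 s: |5| × 6 = 30 cm
Total distance = 85 cm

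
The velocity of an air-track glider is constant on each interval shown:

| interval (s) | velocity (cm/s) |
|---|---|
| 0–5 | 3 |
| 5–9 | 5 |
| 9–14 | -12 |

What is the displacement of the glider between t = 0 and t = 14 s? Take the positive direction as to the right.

-25 cm

Net displacement equals the area under the velocity-time graph (areas below the axis count negative).
0–5 s: 3 × 5 = 15 cm
5–9 s: 5 × 4 = 20 cm
9–14 s: -12 × 5 = -60 cm
Net displacement = -25 cm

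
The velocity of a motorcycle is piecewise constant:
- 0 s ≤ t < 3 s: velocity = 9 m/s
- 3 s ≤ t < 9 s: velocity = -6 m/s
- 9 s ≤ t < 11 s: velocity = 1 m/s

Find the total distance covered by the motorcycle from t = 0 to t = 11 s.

Total distance travelled is ∫|v| dt — sum the magnitudes of each area piece.
0–3 s: |9| × 3 = 27 m
3–9 s: |-6| × 6 = 36 m
9–11 s: |1| × 2 = 2 m
Total distance = 65 m

65 m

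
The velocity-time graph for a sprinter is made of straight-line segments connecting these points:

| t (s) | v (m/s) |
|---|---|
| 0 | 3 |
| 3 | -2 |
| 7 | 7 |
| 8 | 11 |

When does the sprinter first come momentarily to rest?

v changes sign on 0–3 s (from 3 to -2); the graph is linear there, so v = 0 at t = 0 + (-3)·(3 − 0)/(-2 − 3) = 1.8 s.

t = 1.8 s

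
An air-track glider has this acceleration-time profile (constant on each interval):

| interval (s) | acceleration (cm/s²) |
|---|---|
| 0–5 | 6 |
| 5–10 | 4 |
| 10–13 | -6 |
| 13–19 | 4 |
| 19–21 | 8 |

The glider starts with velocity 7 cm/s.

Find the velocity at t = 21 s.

79 cm/s

Δv equals the area under the a-t graph; then v = v₀ + Δv.
0–5 s: 6 × 5 = 30 cm/s
5–10 s: 4 × 5 = 20 cm/s
10–13 s: -6 × 3 = -18 cm/s
13–19 s: 4 × 6 = 24 cm/s
19–21 s: 8 × 2 = 16 cm/s
Δv = 72 cm/s, so v(21) = 7 + (72) = 79 cm/s.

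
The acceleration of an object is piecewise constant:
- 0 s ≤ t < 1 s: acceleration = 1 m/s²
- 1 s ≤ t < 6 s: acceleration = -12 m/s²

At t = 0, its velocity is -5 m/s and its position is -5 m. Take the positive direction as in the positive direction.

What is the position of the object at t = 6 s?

On each constant-a segment, Δv = aΔt and Δx = v₀Δt + ½aΔt²; chain segment to segment.
0–1 s: v starts -5 m/s; Δx = -5·1 + ½·1·1² = -4.5 m; v ends -4 m/s.
1–6 s: v starts -4 m/s; Δx = -4·5 + ½·-12·5² = -170 m; v ends -64 m/s.
x(6) = -5 + Σ Δx = -179.5 m.

-179.5 m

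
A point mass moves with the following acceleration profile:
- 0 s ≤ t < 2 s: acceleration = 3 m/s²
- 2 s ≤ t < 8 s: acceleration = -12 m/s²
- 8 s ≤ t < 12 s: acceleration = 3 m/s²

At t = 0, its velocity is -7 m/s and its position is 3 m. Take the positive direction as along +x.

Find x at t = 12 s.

-495 m

On each constant-a segment, Δv = aΔt and Δx = v₀Δt + ½aΔt²; chain segment to segment.
0–2 s: v starts -7 m/s; Δx = -7·2 + ½·3·2² = -8 m; v ends -1 m/s.
2–8 s: v starts -1 m/s; Δx = -1·6 + ½·-12·6² = -222 m; v ends -73 m/s.
8–12 s: v starts -73 m/s; Δx = -73·4 + ½·3·4² = -268 m; v ends -61 m/s.
x(12) = 3 + Σ Δx = -495 m.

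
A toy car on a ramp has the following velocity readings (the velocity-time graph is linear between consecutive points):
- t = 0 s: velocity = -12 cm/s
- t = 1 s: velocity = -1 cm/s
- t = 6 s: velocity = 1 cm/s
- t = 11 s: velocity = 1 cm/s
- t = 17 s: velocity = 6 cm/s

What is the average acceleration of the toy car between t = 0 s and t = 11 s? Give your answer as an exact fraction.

13/11 cm/s²

Average acceleration = Δv/Δt = (1 − -12)/(11 − 0) = 13/11 cm/s².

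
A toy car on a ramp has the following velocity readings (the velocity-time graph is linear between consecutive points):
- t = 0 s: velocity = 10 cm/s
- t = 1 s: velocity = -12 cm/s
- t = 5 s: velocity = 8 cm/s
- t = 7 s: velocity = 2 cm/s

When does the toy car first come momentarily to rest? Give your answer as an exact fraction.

t = 5/11 s

v changes sign on 0–1 s (from 10 to -12); the graph is linear there, so v = 0 at t = 0 + (-10)·(1 − 0)/(-12 − 10) = 5/11 s.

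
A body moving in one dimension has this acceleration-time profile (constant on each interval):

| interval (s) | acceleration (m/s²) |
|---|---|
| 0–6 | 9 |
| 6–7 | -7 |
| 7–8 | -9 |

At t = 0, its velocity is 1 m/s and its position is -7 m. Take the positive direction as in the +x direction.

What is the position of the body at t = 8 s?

On each constant-a segment, Δv = aΔt and Δx = v₀Δt + ½aΔt²; chain segment to segment.
0–6 s: v starts 1 m/s; Δx = 1·6 + ½·9·6² = 168 m; v ends 55 m/s.
6–7 s: v starts 55 m/s; Δx = 55·1 + ½·-7·1² = 51.5 m; v ends 48 m/s.
7–8 s: v starts 48 m/s; Δx = 48·1 + ½·-9·1² = 43.5 m; v ends 39 m/s.
x(8) = -7 + Σ Δx = 256 m.

256 m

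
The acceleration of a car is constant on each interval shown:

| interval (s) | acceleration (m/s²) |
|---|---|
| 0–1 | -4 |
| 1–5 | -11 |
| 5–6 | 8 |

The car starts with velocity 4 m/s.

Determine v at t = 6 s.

Δv equals the area under the a-t graph; then v = v₀ + Δv.
0–1 s: -4 × 1 = -4 m/s
1–5 s: -11 × 4 = -44 m/s
5–6 s: 8 × 1 = 8 m/s
Δv = -40 m/s, so v(6) = 4 + (-40) = -36 m/s.

-36 m/s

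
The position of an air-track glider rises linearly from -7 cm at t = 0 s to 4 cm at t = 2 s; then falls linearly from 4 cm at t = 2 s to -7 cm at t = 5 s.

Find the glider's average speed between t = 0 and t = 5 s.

Average speed = (total path length)/(elapsed time); on a piecewise-linear x-t graph the path length is Σ|Δx|.
0–2 s: |Δx| = |4 − -7| = 11 cm
2–5 s: |Δx| = |-7 − 4| = 11 cm
Total path = 22 cm; average speed = 22/5 = 4.4 cm/s.

4.4 cm/s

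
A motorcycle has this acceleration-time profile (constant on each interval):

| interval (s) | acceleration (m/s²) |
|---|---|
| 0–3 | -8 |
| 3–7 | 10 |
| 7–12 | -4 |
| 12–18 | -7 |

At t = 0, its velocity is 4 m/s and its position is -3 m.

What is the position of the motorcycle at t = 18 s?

On each constant-a segment, Δv = aΔt and Δx = v₀Δt + ½aΔt²; chain segment to segment.
0–3 s: v starts 4 m/s; Δx = 4·3 + ½·-8·3² = -24 m; v ends -20 m/s.
3–7 s: v starts -20 m/s; Δx = -20·4 + ½·10·4² = 0 m; v ends 20 m/s.
7–12 s: v starts 20 m/s; Δx = 20·5 + ½·-4·5² = 50 m; v ends 0 m/s.
12–18 s: v starts 0 m/s; Δx = 0·6 + ½·-7·6² = -126 m; v ends -42 m/s.
x(18) = -3 + Σ Δx = -103 m.

-103 m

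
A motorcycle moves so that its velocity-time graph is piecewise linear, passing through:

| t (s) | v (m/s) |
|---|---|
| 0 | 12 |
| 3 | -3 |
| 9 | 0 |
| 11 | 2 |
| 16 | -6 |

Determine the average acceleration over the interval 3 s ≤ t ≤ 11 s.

0.625 m/s²

Average acceleration = Δv/Δt = (2 − -3)/(11 − 3) = 0.625 m/s².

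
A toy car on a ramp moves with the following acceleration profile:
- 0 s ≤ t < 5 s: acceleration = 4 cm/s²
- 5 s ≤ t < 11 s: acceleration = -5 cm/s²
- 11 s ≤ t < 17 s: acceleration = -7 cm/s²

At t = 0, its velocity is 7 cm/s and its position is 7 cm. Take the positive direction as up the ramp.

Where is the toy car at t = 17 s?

20 cm

On each constant-a segment, Δv = aΔt and Δx = v₀Δt + ½aΔt²; chain segment to segment.
0–5 s: v starts 7 cm/s; Δx = 7·5 + ½·4·5² = 85 cm; v ends 27 cm/s.
5–11 s: v starts 27 cm/s; Δx = 27·6 + ½·-5·6² = 72 cm; v ends -3 cm/s.
11–17 s: v starts -3 cm/s; Δx = -3·6 + ½·-7·6² = -144 cm; v ends -45 cm/s.
x(17) = 7 + Σ Δx = 20 cm.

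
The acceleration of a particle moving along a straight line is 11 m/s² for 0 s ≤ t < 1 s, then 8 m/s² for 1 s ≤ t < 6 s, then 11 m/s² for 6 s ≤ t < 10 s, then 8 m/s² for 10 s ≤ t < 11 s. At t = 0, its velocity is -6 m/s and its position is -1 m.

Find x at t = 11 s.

On each constant-a segment, Δv = aΔt and Δx = v₀Δt + ½aΔt²; chain segment to segment.
0–1 s: v starts -6 m/s; Δx = -6·1 + ½·11·1² = -0.5 m; v ends 5 m/s.
1–6 s: v starts 5 m/s; Δx = 5·5 + ½·8·5² = 125 m; v ends 45 m/s.
6–10 s: v starts 45 m/s; Δx = 45·4 + ½·11·4² = 268 m; v ends 89 m/s.
10–11 s: v starts 89 m/s; Δx = 89·1 + ½·8·1² = 93 m; v ends 97 m/s.
x(11) = -1 + Σ Δx = 484.5 m.

484.5 m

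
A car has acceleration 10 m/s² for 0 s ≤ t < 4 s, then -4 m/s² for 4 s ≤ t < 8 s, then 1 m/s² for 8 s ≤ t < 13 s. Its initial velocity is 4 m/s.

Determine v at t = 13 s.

33 m/s

Δv equals the area under the a-t graph; then v = v₀ + Δv.
0–4 s: 10 × 4 = 40 m/s
4–8 s: -4 × 4 = -16 m/s
8–13 s: 1 × 5 = 5 m/s
Δv = 29 m/s, so v(13) = 4 + (29) = 33 m/s.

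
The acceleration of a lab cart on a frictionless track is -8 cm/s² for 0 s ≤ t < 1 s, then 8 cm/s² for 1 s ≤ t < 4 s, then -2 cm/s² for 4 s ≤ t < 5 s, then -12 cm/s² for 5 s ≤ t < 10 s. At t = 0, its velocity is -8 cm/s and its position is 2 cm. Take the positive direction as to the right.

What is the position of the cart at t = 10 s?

-135 cm

On each constant-a segment, Δv = aΔt and Δx = v₀Δt + ½aΔt²; chain segment to segment.
0–1 s: v starts -8 cm/s; Δx = -8·1 + ½·-8·1² = -12 cm; v ends -16 cm/s.
1–4 s: v starts -16 cm/s; Δx = -16·3 + ½·8·3² = -12 cm; v ends 8 cm/s.
4–5 s: v starts 8 cm/s; Δx = 8·1 + ½·-2·1² = 7 cm; v ends 6 cm/s.
5–10 s: v starts 6 cm/s; Δx = 6·5 + ½·-12·5² = -120 cm; v ends -54 cm/s.
x(10) = 2 + Σ Δx = -135 cm.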